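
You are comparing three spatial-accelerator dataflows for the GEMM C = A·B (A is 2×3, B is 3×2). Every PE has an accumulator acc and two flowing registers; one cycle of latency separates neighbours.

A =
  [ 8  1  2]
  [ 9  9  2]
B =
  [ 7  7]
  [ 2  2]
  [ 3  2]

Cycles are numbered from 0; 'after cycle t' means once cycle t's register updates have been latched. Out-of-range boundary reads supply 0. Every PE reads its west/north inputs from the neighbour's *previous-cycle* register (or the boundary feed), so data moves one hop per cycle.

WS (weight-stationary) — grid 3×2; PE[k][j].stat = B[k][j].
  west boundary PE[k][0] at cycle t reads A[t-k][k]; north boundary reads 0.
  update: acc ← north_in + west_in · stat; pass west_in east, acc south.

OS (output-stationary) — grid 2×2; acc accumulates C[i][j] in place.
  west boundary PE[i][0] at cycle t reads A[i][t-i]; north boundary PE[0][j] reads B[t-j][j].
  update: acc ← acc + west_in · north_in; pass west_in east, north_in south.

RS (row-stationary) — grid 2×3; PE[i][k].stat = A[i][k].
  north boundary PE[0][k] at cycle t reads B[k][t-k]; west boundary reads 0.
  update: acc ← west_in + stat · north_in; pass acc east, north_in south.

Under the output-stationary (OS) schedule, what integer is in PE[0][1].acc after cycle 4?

PE[0][1].acc = 62

Tracing OS — 2×2 array, target PE[0][1]:
  [0] (0,0) acc=56 (h:8 v:7)
  [0] (0,1) acc=0 (h:0 v:0)
  [1] (0,0) acc=58 (h:1 v:2)
  [1] (0,1) acc=56 (h:8 v:7)
  [2] (0,0) acc=64 (h:2 v:3)
  [2] (0,1) acc=58 (h:1 v:2)
  [3] (0,0) acc=64 (h:0 v:0)
  [3] (0,1) acc=62 (h:2 v:2)
  [4] (0,0) acc=64 (h:0 v:0)
  [4] (0,1) acc=62 (h:0 v:0)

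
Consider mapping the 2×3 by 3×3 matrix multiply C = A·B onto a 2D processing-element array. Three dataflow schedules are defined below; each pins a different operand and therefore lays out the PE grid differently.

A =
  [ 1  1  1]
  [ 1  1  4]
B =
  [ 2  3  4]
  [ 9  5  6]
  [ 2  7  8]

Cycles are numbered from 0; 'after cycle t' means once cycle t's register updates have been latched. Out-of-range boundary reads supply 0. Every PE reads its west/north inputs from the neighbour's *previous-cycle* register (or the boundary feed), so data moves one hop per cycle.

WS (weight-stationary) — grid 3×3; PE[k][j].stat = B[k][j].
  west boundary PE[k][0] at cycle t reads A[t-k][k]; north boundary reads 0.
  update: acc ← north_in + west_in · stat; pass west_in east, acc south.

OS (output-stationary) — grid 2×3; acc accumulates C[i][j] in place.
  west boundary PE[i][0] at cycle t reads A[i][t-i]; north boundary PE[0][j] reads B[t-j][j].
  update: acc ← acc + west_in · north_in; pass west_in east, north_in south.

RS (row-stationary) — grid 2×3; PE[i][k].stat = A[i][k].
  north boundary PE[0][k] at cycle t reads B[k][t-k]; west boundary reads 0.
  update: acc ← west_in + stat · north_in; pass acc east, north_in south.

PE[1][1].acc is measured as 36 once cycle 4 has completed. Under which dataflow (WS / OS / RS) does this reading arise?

— WS: 3×3; PE[1][1] trace:
  after 0 — PE[1][1] acc=0, pass-E 0, pass-S 0
  after 1 — PE[1][1] acc=0, pass-E 0, pass-S 0
  after 2 — PE[1][1] acc=8, pass-E 1, pass-S 8
  after 3 — PE[1][1] acc=8, pass-E 1, pass-S 8
  after 4 — PE[1][1] acc=0, pass-E 0, pass-S 0
— OS: 2×3; PE[1][1] trace:
  after 0 — PE[1][1] acc=0, pass-E 0, pass-S 0
  after 1 — PE[1][1] acc=0, pass-E 0, pass-S 0
  after 2 — PE[1][1] acc=3, pass-E 1, pass-S 3
  after 3 — PE[1][1] acc=8, pass-E 1, pass-S 5
  after 4 — PE[1][1] acc=36, pass-E 4, pass-S 7
— RS: 2×3; PE[1][1] trace:
  after 0 — PE[1][1] acc=0, pass-E 0, pass-S 0
  after 1 — PE[1][1] acc=0, pass-E 0, pass-S 0
  after 2 — PE[1][1] acc=11, pass-E 11, pass-S 9
  after 3 — PE[1][1] acc=8, pass-E 8, pass-S 5
  after 4 — PE[1][1] acc=10, pass-E 10, pass-S 6

dataflow = OS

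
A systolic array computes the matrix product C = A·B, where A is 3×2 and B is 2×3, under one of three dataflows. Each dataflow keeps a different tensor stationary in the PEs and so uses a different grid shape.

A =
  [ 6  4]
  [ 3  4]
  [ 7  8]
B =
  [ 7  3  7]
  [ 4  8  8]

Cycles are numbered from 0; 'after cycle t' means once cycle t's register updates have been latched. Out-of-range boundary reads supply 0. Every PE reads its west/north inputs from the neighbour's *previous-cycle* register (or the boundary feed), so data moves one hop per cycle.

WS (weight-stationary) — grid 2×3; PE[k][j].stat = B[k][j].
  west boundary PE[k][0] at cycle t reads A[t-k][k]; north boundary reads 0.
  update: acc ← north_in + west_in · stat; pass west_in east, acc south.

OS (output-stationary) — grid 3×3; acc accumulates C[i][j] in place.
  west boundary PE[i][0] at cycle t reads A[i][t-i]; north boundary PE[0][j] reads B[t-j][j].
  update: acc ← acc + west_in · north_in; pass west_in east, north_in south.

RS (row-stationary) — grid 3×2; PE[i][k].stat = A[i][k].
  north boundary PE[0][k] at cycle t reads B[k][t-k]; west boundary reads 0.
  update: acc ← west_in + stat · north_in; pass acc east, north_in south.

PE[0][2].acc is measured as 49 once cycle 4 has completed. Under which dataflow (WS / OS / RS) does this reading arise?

dataflow = WS

— WS: 2×3; PE[0][2] trace:
  t=0 PE[0][2]: acc=0 h=0 v=0
  t=1 PE[0][2]: acc=0 h=0 v=0
  t=2 PE[0][2]: acc=42 h=6 v=42
  t=3 PE[0][2]: acc=21 h=3 v=21
  t=4 PE[0][2]: acc=49 h=7 v=49
— OS: 3×3; PE[0][2] trace:
  t=0 PE[0][2]: acc=0 h=0 v=0
  t=1 PE[0][2]: acc=0 h=0 v=0
  t=2 PE[0][2]: acc=42 h=6 v=7
  t=3 PE[0][2]: acc=74 h=4 v=8
  t=4 PE[0][2]: acc=74 h=0 v=0
— RS: 3×2 array has no PE[0][2].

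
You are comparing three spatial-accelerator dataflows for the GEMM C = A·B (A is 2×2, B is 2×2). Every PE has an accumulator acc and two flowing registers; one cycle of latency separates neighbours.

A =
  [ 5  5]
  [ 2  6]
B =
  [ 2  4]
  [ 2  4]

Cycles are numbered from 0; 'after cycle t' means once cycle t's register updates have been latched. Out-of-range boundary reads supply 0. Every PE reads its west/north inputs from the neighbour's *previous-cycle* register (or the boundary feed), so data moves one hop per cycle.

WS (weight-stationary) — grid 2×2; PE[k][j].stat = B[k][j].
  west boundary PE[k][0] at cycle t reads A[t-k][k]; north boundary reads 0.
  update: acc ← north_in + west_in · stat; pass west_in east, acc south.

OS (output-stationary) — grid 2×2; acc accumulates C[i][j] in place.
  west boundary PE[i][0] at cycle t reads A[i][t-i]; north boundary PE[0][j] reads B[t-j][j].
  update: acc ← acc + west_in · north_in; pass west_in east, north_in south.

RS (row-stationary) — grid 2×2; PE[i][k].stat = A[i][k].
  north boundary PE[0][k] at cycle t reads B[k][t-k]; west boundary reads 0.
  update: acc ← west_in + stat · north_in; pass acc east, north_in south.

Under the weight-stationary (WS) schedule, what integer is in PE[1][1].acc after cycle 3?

PE[1][1].acc = 32

WS on a 2×2 grid — tracing PE[1][1] and its feeders:
  cycle 0: PE[0][1] → acc 0, east 0, south 0
  cycle 0: PE[1][0] → acc 0, east 0, south 0
  cycle 0: PE[1][1] → acc 0, east 0, south 0
  cycle 1: PE[0][1] → acc 20, east 5, south 20
  cycle 1: PE[1][0] → acc 20, east 5, south 20
  cycle 1: PE[1][1] → acc 0, east 0, south 0
  cycle 2: PE[0][1] → acc 8, east 2, south 8
  cycle 2: PE[1][0] → acc 16, east 6, south 16
  cycle 2: PE[1][1] → acc 40, east 5, south 40
  cycle 3: PE[0][1] → acc 0, east 0, south 0
  cycle 3: PE[1][0] → acc 0, east 0, south 0
  cycle 3: PE[1][1] → acc 32, east 6, south 32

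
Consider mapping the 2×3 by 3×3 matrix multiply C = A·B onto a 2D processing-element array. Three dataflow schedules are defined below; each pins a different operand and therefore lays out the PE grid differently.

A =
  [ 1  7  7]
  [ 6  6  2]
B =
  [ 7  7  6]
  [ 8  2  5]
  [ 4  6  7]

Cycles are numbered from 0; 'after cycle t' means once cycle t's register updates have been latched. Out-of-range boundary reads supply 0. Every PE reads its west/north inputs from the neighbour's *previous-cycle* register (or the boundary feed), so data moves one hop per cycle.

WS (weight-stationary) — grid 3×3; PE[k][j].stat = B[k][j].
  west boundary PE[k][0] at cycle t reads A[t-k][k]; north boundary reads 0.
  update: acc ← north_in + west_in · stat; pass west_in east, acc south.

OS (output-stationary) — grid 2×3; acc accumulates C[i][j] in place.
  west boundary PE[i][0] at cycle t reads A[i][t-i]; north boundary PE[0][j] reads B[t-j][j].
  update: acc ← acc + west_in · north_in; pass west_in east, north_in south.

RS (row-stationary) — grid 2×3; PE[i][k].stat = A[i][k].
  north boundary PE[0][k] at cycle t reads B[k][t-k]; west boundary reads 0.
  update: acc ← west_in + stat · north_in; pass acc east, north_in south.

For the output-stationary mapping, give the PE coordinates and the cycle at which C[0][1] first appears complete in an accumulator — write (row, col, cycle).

(row, col, cycle) = (0, 1, 3)

OS — PE[0][1] is where C[0][1] collects:
  cycle 0: PE[0][1] → acc 0, east 0, south 0
  cycle 1: PE[0][1] → acc 7, east 1, south 7
  cycle 2: PE[0][1] → acc 21, east 7, south 2
  cycle 3: PE[0][1] → acc 63, east 7, south 6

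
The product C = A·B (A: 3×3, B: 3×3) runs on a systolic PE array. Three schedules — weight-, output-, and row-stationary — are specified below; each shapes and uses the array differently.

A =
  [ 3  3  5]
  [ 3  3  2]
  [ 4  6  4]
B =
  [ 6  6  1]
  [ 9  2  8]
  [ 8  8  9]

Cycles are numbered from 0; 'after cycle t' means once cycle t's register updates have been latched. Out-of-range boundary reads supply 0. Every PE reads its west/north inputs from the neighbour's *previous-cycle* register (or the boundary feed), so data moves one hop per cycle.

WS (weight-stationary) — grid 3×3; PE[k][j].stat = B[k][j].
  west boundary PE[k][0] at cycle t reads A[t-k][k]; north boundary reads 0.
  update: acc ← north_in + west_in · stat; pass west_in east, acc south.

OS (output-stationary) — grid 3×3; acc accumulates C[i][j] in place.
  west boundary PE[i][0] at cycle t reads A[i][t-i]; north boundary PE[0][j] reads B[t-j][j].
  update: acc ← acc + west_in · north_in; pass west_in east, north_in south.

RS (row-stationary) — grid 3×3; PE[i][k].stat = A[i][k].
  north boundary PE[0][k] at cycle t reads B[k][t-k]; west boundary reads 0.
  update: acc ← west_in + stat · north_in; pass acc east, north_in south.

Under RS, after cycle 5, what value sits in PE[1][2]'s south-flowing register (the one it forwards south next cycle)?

RS (3×3). Following PE[1][2] plus its west/north inputs:
  c0 r0c2: 0 / 0 / 0
  c0 r1c1: 0 / 0 / 0
  c0 r1c2: 0 / 0 / 0
  c1 r0c2: 0 / 0 / 0
  c1 r1c1: 0 / 0 / 0
  c1 r1c2: 0 / 0 / 0
  c2 r0c2: 85 / 85 / 8
  c2 r1c1: 45 / 45 / 9
  c2 r1c2: 0 / 0 / 0
  c3 r0c2: 64 / 64 / 8
  c3 r1c1: 24 / 24 / 2
  c3 r1c2: 61 / 61 / 8
  c4 r0c2: 72 / 72 / 9
  c4 r1c1: 27 / 27 / 8
  c4 r1c2: 40 / 40 / 8
  c5 r0c2: 0 / 0 / 0
  c5 r1c1: 0 / 0 / 0
  c5 r1c2: 45 / 45 / 9

register = 9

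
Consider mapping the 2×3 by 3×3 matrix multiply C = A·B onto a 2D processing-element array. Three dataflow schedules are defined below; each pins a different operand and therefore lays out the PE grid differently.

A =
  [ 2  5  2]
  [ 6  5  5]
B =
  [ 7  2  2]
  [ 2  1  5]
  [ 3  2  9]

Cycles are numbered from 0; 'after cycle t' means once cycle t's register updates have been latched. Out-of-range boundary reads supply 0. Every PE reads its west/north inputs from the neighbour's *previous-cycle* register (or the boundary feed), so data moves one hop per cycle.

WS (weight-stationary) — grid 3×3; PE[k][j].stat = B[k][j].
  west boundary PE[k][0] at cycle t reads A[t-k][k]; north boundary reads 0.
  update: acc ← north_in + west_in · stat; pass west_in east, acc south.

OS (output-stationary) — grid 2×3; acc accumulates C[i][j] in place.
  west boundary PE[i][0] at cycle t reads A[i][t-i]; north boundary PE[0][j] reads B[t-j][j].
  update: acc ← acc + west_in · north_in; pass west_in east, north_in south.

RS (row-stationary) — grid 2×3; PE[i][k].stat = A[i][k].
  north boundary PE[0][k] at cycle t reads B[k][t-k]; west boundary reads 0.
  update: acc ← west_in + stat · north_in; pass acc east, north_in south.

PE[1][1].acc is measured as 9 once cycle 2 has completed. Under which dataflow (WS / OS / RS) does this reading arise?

dataflow = WS

WS (3×3 grid), PE[1][1]:
  t=0 PE[1][1]: acc=0 h=0 v=0
  t=1 PE[1][1]: acc=0 h=0 v=0
  t=2 PE[1][1]: acc=9 h=5 v=9
OS (2×3 grid), PE[1][1]:
  t=0 PE[1][1]: acc=0 h=0 v=0
  t=1 PE[1][1]: acc=0 h=0 v=0
  t=2 PE[1][1]: acc=12 h=6 v=2
RS (2×3 grid), PE[1][1]:
  t=0 PE[1][1]: acc=0 h=0 v=0
  t=1 PE[1][1]: acc=0 h=0 v=0
  t=2 PE[1][1]: acc=52 h=52 v=2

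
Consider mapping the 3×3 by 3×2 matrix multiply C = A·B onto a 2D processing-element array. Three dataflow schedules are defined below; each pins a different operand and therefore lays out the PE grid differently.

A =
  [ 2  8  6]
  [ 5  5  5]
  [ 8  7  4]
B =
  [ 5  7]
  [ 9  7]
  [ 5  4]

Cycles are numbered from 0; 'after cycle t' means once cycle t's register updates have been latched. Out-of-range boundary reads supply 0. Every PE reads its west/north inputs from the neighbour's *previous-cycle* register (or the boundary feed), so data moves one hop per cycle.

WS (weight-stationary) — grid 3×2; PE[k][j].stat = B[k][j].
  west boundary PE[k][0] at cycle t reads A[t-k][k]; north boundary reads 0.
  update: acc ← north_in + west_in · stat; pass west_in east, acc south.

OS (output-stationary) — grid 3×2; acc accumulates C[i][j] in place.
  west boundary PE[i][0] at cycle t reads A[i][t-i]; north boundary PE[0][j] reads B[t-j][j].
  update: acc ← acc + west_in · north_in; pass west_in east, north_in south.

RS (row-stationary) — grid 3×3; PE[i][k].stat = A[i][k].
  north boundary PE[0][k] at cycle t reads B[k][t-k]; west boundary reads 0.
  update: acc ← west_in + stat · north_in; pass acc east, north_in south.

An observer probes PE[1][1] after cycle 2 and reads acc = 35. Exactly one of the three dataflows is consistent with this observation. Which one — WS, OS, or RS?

dataflow = OS

— WS: 3×2; PE[1][1] trace:
  t=0 PE[1][1]: acc=0 h=0 v=0
  t=1 PE[1][1]: acc=0 h=0 v=0
  t=2 PE[1][1]: acc=70 h=8 v=70
— OS: 3×2; PE[1][1] trace:
  t=0 PE[1][1]: acc=0 h=0 v=0
  t=1 PE[1][1]: acc=0 h=0 v=0
  t=2 PE[1][1]: acc=35 h=5 v=7
— RS: 3×3; PE[1][1] trace:
  t=0 PE[1][1]: acc=0 h=0 v=0
  t=1 PE[1][1]: acc=0 h=0 v=0
  t=2 PE[1][1]: acc=70 h=70 v=9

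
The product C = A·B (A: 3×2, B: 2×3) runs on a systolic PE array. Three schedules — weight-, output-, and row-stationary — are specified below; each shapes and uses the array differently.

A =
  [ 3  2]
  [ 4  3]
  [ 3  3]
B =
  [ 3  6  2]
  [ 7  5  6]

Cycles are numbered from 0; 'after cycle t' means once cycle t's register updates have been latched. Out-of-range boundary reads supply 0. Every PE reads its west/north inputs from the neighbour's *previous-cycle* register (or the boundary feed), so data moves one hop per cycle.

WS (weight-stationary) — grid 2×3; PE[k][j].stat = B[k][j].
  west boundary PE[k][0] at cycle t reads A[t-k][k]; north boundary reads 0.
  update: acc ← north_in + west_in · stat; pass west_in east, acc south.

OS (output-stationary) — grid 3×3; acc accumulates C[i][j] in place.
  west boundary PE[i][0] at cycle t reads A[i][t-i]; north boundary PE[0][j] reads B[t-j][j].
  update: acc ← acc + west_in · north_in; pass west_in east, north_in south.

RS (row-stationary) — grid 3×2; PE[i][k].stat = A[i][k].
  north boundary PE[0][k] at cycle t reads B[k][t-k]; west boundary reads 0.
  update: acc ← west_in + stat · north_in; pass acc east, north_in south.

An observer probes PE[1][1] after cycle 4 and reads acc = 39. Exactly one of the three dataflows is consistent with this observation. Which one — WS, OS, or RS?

WS (2×3 grid), PE[1][1]:
  c0 r1c1: 0 / 0 / 0
  c1 r1c1: 0 / 0 / 0
  c2 r1c1: 28 / 2 / 28
  c3 r1c1: 39 / 3 / 39
  c4 r1c1: 33 / 3 / 33
OS (3×3 grid), PE[1][1]:
  c0 r1c1: 0 / 0 / 0
  c1 r1c1: 0 / 0 / 0
  c2 r1c1: 24 / 4 / 6
  c3 r1c1: 39 / 3 / 5
  c4 r1c1: 39 / 0 / 0
RS (3×2 grid), PE[1][1]:
  c0 r1c1: 0 / 0 / 0
  c1 r1c1: 0 / 0 / 0
  c2 r1c1: 33 / 33 / 7
  c3 r1c1: 39 / 39 / 5
  c4 r1c1: 26 / 26 / 6

dataflow = OS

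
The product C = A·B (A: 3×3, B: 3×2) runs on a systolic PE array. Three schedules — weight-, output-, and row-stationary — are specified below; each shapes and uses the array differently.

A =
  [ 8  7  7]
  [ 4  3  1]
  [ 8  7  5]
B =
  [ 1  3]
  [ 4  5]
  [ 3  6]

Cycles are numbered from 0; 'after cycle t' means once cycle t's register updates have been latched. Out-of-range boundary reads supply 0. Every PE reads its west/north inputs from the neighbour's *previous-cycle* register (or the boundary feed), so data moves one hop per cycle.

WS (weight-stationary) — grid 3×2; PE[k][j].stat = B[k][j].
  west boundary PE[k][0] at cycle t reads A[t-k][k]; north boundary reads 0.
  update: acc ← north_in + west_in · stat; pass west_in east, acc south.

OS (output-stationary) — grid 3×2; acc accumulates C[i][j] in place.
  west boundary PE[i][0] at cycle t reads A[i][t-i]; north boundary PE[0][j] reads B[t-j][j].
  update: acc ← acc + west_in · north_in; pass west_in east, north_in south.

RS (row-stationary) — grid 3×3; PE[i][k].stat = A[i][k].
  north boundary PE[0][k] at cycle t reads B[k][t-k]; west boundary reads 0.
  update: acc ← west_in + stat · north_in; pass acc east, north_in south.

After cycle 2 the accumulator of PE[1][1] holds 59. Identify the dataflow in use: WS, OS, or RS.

dataflow = WS

Under WS (3×2), PE[1][1]:
  after 0 — PE[1][1] acc=0, pass-E 0, pass-S 0
  after 1 — PE[1][1] acc=0, pass-E 0, pass-S 0
  after 2 — PE[1][1] acc=59, pass-E 7, pass-S 59
Under OS (3×2), PE[1][1]:
  after 0 — PE[1][1] acc=0, pass-E 0, pass-S 0
  after 1 — PE[1][1] acc=0, pass-E 0, pass-S 0
  after 2 — PE[1][1] acc=12, pass-E 4, pass-S 3
Under RS (3×3), PE[1][1]:
  after 0 — PE[1][1] acc=0, pass-E 0, pass-S 0
  after 1 — PE[1][1] acc=0, pass-E 0, pass-S 0
  after 2 — PE[1][1] acc=16, pass-E 16, pass-S 4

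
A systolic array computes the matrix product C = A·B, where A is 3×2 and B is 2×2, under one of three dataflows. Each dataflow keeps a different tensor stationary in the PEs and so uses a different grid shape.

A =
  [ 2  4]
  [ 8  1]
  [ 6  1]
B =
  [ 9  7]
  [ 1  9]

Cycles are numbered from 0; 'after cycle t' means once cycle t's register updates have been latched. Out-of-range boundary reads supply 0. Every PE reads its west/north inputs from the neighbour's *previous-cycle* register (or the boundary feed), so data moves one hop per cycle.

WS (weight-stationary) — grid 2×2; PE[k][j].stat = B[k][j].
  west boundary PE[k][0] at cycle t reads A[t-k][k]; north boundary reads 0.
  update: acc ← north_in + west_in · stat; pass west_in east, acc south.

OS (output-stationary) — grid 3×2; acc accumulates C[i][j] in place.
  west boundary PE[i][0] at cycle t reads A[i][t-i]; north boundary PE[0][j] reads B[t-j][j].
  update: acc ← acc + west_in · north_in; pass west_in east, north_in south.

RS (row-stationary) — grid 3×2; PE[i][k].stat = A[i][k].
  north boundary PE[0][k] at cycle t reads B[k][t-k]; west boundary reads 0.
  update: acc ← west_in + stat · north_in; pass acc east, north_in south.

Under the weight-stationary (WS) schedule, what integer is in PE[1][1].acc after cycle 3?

PE[1][1].acc = 65

WS on a 2×2 grid — tracing PE[1][1] and its feeders:
  t=0 PE[0][1]: acc=0 h=0 v=0
  t=0 PE[1][0]: acc=0 h=0 v=0
  t=0 PE[1][1]: acc=0 h=0 v=0
  t=1 PE[0][1]: acc=14 h=2 v=14
  t=1 PE[1][0]: acc=22 h=4 v=22
  t=1 PE[1][1]: acc=0 h=0 v=0
  t=2 PE[0][1]: acc=56 h=8 v=56
  t=2 PE[1][0]: acc=73 h=1 v=73
  t=2 PE[1][1]: acc=50 h=4 v=50
  t=3 PE[0][1]: acc=42 h=6 v=42
  t=3 PE[1][0]: acc=55 h=1 v=55
  t=3 PE[1][1]: acc=65 h=1 v=65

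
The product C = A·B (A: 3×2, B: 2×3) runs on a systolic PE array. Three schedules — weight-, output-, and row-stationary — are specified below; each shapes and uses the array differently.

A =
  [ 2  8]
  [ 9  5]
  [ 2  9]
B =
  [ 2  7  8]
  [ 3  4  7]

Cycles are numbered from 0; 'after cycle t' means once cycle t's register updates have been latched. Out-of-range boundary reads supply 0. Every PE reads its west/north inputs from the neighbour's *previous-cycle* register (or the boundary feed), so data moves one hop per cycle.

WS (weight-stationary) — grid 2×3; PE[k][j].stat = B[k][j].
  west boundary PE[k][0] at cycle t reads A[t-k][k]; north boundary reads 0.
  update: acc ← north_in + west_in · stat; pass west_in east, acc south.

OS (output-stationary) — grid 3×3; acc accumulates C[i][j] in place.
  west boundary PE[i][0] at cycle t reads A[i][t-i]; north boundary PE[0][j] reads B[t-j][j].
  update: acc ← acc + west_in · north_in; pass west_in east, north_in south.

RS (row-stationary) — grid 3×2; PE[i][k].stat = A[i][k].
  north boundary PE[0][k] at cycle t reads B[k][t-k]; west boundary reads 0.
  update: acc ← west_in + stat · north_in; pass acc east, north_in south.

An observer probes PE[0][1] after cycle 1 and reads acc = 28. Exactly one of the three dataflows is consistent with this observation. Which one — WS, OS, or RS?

WS (2×3 grid), PE[0][1]:
  c0 r0c1: 0 / 0 / 0
  c1 r0c1: 14 / 2 / 14
OS (3×3 grid), PE[0][1]:
  c0 r0c1: 0 / 0 / 0
  c1 r0c1: 14 / 2 / 7
RS (3×2 grid), PE[0][1]:
  c0 r0c1: 0 / 0 / 0
  c1 r0c1: 28 / 28 / 3

dataflow = RS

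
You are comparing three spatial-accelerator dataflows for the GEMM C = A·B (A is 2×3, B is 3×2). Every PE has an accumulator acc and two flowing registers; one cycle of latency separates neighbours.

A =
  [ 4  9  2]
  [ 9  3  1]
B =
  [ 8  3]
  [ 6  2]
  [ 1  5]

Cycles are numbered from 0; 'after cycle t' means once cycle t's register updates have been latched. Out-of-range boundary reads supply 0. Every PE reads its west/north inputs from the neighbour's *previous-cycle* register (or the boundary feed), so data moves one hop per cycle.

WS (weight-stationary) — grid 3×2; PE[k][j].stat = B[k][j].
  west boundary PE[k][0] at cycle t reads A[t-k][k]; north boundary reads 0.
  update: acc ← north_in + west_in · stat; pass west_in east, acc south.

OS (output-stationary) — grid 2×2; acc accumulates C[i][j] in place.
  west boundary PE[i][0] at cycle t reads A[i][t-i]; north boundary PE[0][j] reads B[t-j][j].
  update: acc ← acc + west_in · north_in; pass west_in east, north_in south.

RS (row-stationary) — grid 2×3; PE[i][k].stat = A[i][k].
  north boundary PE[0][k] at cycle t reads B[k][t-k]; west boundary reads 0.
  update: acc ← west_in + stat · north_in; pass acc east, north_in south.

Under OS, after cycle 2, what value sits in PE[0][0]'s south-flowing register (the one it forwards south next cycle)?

register = 1

OS 2×2: PE[0][0] cycle-by-cycle (with neighbour feeds):
  step 0 · PE0,0: acc=32; fwd→4 fwd↓8
  step 1 · PE0,0: acc=86; fwd→9 fwd↓6
  step 2 · PE0,0: acc=88; fwd→2 fwd↓1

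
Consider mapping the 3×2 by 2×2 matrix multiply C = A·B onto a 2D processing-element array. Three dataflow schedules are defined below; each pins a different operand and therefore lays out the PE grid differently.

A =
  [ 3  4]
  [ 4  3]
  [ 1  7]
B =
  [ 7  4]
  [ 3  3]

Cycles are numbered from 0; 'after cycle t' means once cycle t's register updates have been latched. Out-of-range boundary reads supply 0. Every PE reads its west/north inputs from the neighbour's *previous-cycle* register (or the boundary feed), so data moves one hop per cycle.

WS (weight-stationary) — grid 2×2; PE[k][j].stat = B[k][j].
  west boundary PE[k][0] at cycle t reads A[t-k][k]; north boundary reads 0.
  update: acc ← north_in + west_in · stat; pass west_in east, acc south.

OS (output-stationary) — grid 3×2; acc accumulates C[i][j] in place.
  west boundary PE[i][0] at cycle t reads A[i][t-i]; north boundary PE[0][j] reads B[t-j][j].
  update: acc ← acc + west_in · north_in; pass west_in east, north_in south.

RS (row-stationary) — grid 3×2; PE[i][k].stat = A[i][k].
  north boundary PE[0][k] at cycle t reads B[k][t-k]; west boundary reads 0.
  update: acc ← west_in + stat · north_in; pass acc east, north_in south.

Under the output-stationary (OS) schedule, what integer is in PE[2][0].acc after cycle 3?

OS (3×2). Following PE[2][0] plus its west/north inputs:
  cycle 0: PE[1][0] → acc 0, east 0, south 0
  cycle 0: PE[2][0] → acc 0, east 0, south 0
  cycle 1: PE[1][0] → acc 28, east 4, south 7
  cycle 1: PE[2][0] → acc 0, east 0, south 0
  cycle 2: PE[1][0] → acc 37, east 3, south 3
  cycle 2: PE[2][0] → acc 7, east 1, south 7
  cycle 3: PE[1][0] → acc 37, east 0, south 0
  cycle 3: PE[2][0] → acc 28, east 7, south 3

PE[2][0].acc = 28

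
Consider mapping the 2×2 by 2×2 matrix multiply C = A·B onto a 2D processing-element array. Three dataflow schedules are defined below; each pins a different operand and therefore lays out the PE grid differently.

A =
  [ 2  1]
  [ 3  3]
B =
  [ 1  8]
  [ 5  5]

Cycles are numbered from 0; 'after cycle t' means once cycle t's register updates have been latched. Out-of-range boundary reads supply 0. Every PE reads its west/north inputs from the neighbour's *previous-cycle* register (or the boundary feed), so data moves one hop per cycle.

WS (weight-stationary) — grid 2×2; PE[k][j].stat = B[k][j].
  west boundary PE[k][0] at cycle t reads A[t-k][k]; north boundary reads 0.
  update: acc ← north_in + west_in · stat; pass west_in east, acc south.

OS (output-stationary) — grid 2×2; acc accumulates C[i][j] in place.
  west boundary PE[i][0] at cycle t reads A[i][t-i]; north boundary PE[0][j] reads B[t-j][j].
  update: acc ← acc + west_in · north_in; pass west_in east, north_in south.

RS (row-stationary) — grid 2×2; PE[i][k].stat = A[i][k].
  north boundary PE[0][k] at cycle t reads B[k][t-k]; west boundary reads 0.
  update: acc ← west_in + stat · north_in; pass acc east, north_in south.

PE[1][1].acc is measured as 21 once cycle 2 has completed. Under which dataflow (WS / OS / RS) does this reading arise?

dataflow = WS

WS [2×2] PE[1][1] across cycles:
  cycle 0: PE[1][1] → acc 0, east 0, south 0
  cycle 1: PE[1][1] → acc 0, east 0, south 0
  cycle 2: PE[1][1] → acc 21, east 1, south 21
OS [2×2] PE[1][1] across cycles:
  cycle 0: PE[1][1] → acc 0, east 0, south 0
  cycle 1: PE[1][1] → acc 0, east 0, south 0
  cycle 2: PE[1][1] → acc 24, east 3, south 8
RS [2×2] PE[1][1] across cycles:
  cycle 0: PE[1][1] → acc 0, east 0, south 0
  cycle 1: PE[1][1] → acc 0, east 0, south 0
  cycle 2: PE[1][1] → acc 18, east 18, south 5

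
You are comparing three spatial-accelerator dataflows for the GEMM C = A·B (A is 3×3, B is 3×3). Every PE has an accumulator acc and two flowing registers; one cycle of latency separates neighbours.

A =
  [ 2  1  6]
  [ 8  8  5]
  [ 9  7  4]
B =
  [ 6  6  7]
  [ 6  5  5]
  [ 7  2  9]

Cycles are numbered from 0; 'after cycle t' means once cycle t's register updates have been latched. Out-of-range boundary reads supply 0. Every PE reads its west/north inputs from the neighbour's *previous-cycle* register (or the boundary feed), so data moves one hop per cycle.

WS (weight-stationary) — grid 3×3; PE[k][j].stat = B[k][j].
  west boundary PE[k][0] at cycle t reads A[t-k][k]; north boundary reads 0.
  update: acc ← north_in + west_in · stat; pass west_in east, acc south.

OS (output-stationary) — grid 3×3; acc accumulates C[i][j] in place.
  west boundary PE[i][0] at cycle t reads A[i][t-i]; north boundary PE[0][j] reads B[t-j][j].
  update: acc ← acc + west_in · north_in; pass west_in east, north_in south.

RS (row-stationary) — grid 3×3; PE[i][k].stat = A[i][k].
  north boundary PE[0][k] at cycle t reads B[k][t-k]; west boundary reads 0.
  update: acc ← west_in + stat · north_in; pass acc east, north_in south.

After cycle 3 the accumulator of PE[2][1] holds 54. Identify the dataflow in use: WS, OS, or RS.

dataflow = OS

Under WS (3×3), PE[2][1]:
  cycle 0: PE[2][1] → acc 0, east 0, south 0
  cycle 1: PE[2][1] → acc 0, east 0, south 0
  cycle 2: PE[2][1] → acc 0, east 0, south 0
  cycle 3: PE[2][1] → acc 29, east 6, south 29
Under OS (3×3), PE[2][1]:
  cycle 0: PE[2][1] → acc 0, east 0, south 0
  cycle 1: PE[2][1] → acc 0, east 0, south 0
  cycle 2: PE[2][1] → acc 0, east 0, south 0
  cycle 3: PE[2][1] → acc 54, east 9, south 6
Under RS (3×3), PE[2][1]:
  cycle 0: PE[2][1] → acc 0, east 0, south 0
  cycle 1: PE[2][1] → acc 0, east 0, south 0
  cycle 2: PE[2][1] → acc 0, east 0, south 0
  cycle 3: PE[2][1] → acc 96, east 96, south 6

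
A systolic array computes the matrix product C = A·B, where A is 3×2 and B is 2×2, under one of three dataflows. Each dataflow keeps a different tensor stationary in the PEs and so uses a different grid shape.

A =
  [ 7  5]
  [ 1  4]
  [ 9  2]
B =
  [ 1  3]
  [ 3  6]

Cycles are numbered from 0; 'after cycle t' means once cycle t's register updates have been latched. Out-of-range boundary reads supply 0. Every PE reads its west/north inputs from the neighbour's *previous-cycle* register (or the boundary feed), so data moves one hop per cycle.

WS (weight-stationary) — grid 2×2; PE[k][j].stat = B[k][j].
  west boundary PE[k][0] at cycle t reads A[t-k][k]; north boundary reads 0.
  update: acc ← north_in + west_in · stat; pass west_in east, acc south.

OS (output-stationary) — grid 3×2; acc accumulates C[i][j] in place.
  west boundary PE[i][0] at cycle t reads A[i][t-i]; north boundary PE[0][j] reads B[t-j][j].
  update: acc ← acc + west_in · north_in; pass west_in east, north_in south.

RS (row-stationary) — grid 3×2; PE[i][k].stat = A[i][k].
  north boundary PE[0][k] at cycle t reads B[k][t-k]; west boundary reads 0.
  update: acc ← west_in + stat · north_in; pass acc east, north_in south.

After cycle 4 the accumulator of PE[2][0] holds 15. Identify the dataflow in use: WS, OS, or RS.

dataflow = OS

WS: PE[2][0] is outside its 2×2 grid.
OS (3×2 grid), PE[2][0]:
  step 0 · PE2,0: acc=0; fwd→0 fwd↓0
  step 1 · PE2,0: acc=0; fwd→0 fwd↓0
  step 2 · PE2,0: acc=9; fwd→9 fwd↓1
  step 3 · PE2,0: acc=15; fwd→2 fwd↓3
  step 4 · PE2,0: acc=15; fwd→0 fwd↓0
RS (3×2 grid), PE[2][0]:
  step 0 · PE2,0: acc=0; fwd→0 fwd↓0
  step 1 · PE2,0: acc=0; fwd→0 fwd↓0
  step 2 · PE2,0: acc=9; fwd→9 fwd↓1
  step 3 · PE2,0: acc=27; fwd→27 fwd↓3
  step 4 · PE2,0: acc=0; fwd→0 fwd↓0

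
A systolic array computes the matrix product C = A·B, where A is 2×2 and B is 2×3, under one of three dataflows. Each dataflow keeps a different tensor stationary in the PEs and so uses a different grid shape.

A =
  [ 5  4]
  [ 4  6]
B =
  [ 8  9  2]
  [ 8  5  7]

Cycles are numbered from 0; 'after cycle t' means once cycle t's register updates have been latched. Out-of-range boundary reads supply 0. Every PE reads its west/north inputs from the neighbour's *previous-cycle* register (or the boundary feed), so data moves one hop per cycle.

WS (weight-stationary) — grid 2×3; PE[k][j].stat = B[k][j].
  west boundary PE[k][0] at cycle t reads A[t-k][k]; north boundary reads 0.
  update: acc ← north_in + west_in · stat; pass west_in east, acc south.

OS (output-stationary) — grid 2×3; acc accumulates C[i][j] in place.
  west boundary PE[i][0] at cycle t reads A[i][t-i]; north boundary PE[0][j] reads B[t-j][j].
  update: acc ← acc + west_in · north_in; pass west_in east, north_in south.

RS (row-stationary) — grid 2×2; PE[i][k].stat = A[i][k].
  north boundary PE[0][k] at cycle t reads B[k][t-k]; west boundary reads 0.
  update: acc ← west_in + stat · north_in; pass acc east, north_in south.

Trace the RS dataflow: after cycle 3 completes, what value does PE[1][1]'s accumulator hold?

RS 2×2: PE[1][1] cycle-by-cycle (with neighbour feeds):
  step 0 · PE0,1: acc=0; fwd→0 fwd↓0
  step 0 · PE1,0: acc=0; fwd→0 fwd↓0
  step 0 · PE1,1: acc=0; fwd→0 fwd↓0
  step 1 · PE0,1: acc=72; fwd→72 fwd↓8
  step 1 · PE1,0: acc=32; fwd→32 fwd↓8
  step 1 · PE1,1: acc=0; fwd→0 fwd↓0
  step 2 · PE0,1: acc=65; fwd→65 fwd↓5
  step 2 · PE1,0: acc=36; fwd→36 fwd↓9
  step 2 · PE1,1: acc=80; fwd→80 fwd↓8
  step 3 · PE0,1: acc=38; fwd→38 fwd↓7
  step 3 · PE1,0: acc=8; fwd→8 fwd↓2
  step 3 · PE1,1: acc=66; fwd→66 fwd↓5

PE[1][1].acc = 66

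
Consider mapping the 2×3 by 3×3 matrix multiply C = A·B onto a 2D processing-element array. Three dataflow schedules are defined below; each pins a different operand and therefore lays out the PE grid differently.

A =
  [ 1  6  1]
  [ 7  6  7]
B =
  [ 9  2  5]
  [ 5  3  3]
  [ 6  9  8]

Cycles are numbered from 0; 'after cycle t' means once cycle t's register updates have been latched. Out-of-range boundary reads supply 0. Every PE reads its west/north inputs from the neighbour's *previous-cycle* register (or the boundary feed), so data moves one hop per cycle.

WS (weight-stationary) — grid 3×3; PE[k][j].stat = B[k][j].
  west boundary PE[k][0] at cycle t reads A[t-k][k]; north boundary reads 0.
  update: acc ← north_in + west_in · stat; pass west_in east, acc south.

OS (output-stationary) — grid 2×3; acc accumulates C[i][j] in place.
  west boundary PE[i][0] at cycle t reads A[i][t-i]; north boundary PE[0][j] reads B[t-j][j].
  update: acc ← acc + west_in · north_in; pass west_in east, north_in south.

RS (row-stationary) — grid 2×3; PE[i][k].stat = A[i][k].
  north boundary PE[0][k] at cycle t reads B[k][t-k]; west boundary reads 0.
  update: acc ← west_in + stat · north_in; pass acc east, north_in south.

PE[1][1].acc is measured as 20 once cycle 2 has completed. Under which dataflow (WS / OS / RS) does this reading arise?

Under WS (3×3), PE[1][1]:
  [0] (1,1) acc=0 (h:0 v:0)
  [1] (1,1) acc=0 (h:0 v:0)
  [2] (1,1) acc=20 (h:6 v:20)
Under OS (2×3), PE[1][1]:
  [0] (1,1) acc=0 (h:0 v:0)
  [1] (1,1) acc=0 (h:0 v:0)
  [2] (1,1) acc=14 (h:7 v:2)
Under RS (2×3), PE[1][1]:
  [0] (1,1) acc=0 (h:0 v:0)
  [1] (1,1) acc=0 (h:0 v:0)
  [2] (1,1) acc=93 (h:93 v:5)

dataflow = WS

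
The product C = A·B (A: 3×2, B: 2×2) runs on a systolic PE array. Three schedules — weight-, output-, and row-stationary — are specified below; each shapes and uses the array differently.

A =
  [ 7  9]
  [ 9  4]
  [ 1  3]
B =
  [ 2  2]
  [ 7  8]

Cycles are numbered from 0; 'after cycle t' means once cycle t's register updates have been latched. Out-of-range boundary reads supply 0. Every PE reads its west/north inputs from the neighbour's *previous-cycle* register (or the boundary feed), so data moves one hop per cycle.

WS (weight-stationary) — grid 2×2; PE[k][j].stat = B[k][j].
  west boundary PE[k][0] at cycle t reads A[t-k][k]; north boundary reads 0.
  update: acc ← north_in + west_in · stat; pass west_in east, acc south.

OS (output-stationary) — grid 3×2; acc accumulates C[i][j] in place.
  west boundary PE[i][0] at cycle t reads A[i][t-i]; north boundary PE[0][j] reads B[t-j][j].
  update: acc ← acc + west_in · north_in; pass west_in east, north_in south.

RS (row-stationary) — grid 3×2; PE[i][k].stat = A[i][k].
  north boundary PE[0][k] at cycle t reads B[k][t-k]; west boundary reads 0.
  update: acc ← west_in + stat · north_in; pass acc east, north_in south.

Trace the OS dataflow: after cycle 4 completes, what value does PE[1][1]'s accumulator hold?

OS (3×2). Following PE[1][1] plus its west/north inputs:
  t=0 PE[0][1]: acc=0 h=0 v=0
  t=0 PE[1][0]: acc=0 h=0 v=0
  t=0 PE[1][1]: acc=0 h=0 v=0
  t=1 PE[0][1]: acc=14 h=7 v=2
  t=1 PE[1][0]: acc=18 h=9 v=2
  t=1 PE[1][1]: acc=0 h=0 v=0
  t=2 PE[0][1]: acc=86 h=9 v=8
  t=2 PE[1][0]: acc=46 h=4 v=7
  t=2 PE[1][1]: acc=18 h=9 v=2
  t=3 PE[0][1]: acc=86 h=0 v=0
  t=3 PE[1][0]: acc=46 h=0 v=0
  t=3 PE[1][1]: acc=50 h=4 v=8
  t=4 PE[0][1]: acc=86 h=0 v=0
  t=4 PE[1][0]: acc=46 h=0 v=0
  t=4 PE[1][1]: acc=50 h=0 v=0

PE[1][1].acc = 50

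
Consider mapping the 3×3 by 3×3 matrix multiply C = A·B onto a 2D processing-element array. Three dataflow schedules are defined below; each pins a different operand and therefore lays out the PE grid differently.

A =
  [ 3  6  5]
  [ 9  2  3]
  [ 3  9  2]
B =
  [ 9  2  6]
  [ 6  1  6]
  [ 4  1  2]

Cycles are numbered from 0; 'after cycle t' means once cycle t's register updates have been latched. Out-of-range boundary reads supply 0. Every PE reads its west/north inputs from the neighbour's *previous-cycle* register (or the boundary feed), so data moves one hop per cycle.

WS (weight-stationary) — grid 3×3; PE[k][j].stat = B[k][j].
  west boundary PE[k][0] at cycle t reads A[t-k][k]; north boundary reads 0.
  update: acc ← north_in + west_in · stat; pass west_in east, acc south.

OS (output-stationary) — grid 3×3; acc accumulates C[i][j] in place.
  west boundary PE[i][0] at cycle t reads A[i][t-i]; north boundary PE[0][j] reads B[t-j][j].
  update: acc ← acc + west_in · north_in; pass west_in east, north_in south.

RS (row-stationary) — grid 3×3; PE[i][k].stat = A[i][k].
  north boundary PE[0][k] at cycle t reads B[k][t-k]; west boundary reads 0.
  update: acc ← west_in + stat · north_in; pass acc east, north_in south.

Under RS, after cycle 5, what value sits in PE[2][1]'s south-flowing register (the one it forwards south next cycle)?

register = 6

RS 3×3: PE[2][1] cycle-by-cycle (with neighbour feeds):
  after 0 — PE[1][1] acc=0, pass-E 0, pass-S 0
  after 0 — PE[2][0] acc=0, pass-E 0, pass-S 0
  after 0 — PE[2][1] acc=0, pass-E 0, pass-S 0
  after 1 — PE[1][1] acc=0, pass-E 0, pass-S 0
  after 1 — PE[2][0] acc=0, pass-E 0, pass-S 0
  after 1 — PE[2][1] acc=0, pass-E 0, pass-S 0
  after 2 — PE[1][1] acc=93, pass-E 93, pass-S 6
  after 2 — PE[2][0] acc=27, pass-E 27, pass-S 9
  after 2 — PE[2][1] acc=0, pass-E 0, pass-S 0
  after 3 — PE[1][1] acc=20, pass-E 20, pass-S 1
  after 3 — PE[2][0] acc=6, pass-E 6, pass-S 2
  after 3 — PE[2][1] acc=81, pass-E 81, pass-S 6
  after 4 — PE[1][1] acc=66, pass-E 66, pass-S 6
  after 4 — PE[2][0] acc=18, pass-E 18, pass-S 6
  after 4 — PE[2][1] acc=15, pass-E 15, pass-S 1
  after 5 — PE[1][1] acc=0, pass-E 0, pass-S 0
  after 5 — PE[2][0] acc=0, pass-E 0, pass-S 0
  after 5 — PE[2][1] acc=72, pass-E 72, pass-S 6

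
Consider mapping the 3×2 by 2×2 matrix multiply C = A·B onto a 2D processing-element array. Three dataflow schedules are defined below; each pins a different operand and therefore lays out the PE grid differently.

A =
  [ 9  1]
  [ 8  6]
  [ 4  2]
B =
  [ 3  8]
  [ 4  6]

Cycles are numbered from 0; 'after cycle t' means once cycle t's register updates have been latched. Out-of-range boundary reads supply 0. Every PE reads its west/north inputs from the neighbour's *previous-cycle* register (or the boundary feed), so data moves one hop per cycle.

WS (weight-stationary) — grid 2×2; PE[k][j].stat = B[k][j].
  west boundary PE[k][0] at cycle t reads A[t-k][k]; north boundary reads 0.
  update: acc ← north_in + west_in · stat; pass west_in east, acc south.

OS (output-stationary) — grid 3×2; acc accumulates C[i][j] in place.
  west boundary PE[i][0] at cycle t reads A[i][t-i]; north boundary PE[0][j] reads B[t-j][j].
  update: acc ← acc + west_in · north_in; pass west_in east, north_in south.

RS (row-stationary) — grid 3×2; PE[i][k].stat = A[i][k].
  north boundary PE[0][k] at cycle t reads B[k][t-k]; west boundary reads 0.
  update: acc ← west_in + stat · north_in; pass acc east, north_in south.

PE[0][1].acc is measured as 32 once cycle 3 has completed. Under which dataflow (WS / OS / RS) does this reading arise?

dataflow = WS

WS (2×2 grid), PE[0][1]:
  step 0 · PE0,1: acc=0; fwd→0 fwd↓0
  step 1 · PE0,1: acc=72; fwd→9 fwd↓72
  step 2 · PE0,1: acc=64; fwd→8 fwd↓64
  step 3 · PE0,1: acc=32; fwd→4 fwd↓32
OS (3×2 grid), PE[0][1]:
  step 0 · PE0,1: acc=0; fwd→0 fwd↓0
  step 1 · PE0,1: acc=72; fwd→9 fwd↓8
  step 2 · PE0,1: acc=78; fwd→1 fwd↓6
  step 3 · PE0,1: acc=78; fwd→0 fwd↓0
RS (3×2 grid), PE[0][1]:
  step 0 · PE0,1: acc=0; fwd→0 fwd↓0
  step 1 · PE0,1: acc=31; fwd→31 fwd↓4
  step 2 · PE0,1: acc=78; fwd→78 fwd↓6
  step 3 · PE0,1: acc=0; fwd→0 fwd↓0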